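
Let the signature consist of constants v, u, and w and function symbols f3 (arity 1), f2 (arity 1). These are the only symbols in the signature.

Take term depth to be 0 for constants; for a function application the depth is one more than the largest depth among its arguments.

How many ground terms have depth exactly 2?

12

Write N_k for the number of ground terms of depth ≤ k. A term of depth ≤ k is either a constant or a function symbol applied to arguments of depth ≤ k−1, so N_k = 3 + N_{k-1} + N_{k-1}.
N_0 = 3
N_1 = 3 + 3 + 3 = 9
N_2 = 3 + 9 + 9 = 21
Terms of depth exactly 2: N_2 − N_1 = 21 − 9 = 12.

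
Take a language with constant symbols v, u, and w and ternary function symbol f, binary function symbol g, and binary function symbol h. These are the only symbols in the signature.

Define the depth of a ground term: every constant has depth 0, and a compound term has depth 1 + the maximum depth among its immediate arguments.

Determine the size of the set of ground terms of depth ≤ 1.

If N_k denotes the number of depth-≤k ground terms, the 3 constants give N_0 = 3, and each function symbol of arity r contributes N_{k-1}^r new terms at level k: N_k = 3 + N_{k-1}^3 + N_{k-1}^2 + N_{k-1}^2.
N_0 = 3
N_1 = 3 + 3^3 + 3^2 + 3^2 = 48

48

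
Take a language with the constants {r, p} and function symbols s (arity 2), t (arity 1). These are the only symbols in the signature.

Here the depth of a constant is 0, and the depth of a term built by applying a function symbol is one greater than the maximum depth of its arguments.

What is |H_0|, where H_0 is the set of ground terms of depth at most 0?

Count level by level. With function symbols s/2, t/1, the terms of depth ≤ k are the 2 constants together with each function applied to depth-≤(k−1) tuples, so N_k = 2 + N_{k-1}^2 + N_{k-1}.
N_0 = 2
Explicitly: r, p.

2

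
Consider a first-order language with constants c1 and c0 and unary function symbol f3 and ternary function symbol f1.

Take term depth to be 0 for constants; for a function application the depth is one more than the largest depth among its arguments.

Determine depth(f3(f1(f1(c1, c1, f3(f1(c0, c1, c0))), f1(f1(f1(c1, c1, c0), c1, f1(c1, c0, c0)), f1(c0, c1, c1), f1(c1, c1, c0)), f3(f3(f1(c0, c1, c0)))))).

depth(f1(c0, c1, c0)) = 1 + max(0, 0, 0) = 1
depth(f3(f1(c0, c1, c0))) = 1 + depth(f1(c0, c1, c0)) = 1 + 1 = 2
depth(f1(c1, c1, f3(f1(c0, c1, c0)))) = 1 + max(0, 0, 2) = 3
depth(f1(c1, c1, c0)) = 1 + max(0, 0, 0) = 1
depth(f1(c1, c0, c0)) = 1 + max(0, 0, 0) = 1
depth(f1(f1(c1, c1, c0), c1, f1(c1, c0, c0))) = 1 + max(1, 0, 1) = 2
depth(f1(c0, c1, c1)) = 1 + max(0, 0, 0) = 1
depth(f1(f1(f1(c1, c1, c0), c1, f1(c1, c0, c0)), f1(c0, c1, c1), f1(c1, c1, c0))) = 1 + max(2, 1, 1) = 3
depth(f3(f3(f1(c0, c1, c0)))) = 1 + depth(f3(f1(c0, c1, c0))) = 1 + 2 = 3
depth(f1(f1(c1, c1, f3(f1(c0, c1, c0))), f1(f1(f1(c1, c1, c0), c1, f1(c1, c0, c0)), f1(c0, c1, c1), f1(c1, c1, c0)), f3(f3(f1(c0, c1, c0))))) = 1 + max(3, 3, 3) = 4
depth(f3(f1(f1(c1, c1, f3(f1(c0, c1, c0))), f1(f1(f1(c1, c1, c0), c1, f1(c1, c0, c0)), f1(c0, c1, c1), f1(c1, c1, c0)), f3(f3(f1(c0, c1, c0)))))) = 1 + depth(f1(f1(c1, c1, f3(f1(c0, c1, c0))), f1(f1(f1(c1, c1, c0), c1, f1(c1, c0, c0)), f1(c0, c1, c1), f1(c1, c1, c0)), f3(f3(f1(c0, c1, c0))))) = 1 + 4 = 5

5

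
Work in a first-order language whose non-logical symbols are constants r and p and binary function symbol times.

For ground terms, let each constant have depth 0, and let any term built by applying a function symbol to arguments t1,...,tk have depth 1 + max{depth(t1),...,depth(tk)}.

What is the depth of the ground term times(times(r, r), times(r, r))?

2

depth(times(r, r)) = 1 + max(0, 0) = 1
depth(times(times(r, r), times(r, r))) = 1 + max(1, 1) = 2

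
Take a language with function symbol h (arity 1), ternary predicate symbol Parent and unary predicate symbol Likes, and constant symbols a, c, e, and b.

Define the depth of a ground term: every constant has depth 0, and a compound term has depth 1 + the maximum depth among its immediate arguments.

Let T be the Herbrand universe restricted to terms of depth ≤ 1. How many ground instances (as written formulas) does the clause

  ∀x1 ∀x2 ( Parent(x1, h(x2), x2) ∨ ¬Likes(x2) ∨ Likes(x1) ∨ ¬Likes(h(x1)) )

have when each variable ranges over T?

Ground terms of depth ≤ 1:
  Let N_k = |{terms of depth ≤ k}|. Then N_0 = 4 and N_k = 4 + N_{k-1} for k ≥ 1 (one summand per function symbol, arity giving the exponent).
  N_0 = 4
  N_1 = 4 + 4 = 8
  Explicitly: a, c, e, b, h(a), h(c), h(e), h(b).
So there are 8 ground terms available for substitution.
Each of x1, x2 ranges independently over the available ground terms, and distinct assignments produce distinct instances.
Number of ground instances = 8^2 = 64.

64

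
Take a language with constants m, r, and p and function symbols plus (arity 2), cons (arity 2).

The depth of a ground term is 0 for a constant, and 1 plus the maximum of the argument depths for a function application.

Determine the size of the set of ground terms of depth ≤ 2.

885

Count level by level. With function symbols plus/2, cons/2, the terms of depth ≤ k are the 3 constants together with each function applied to depth-≤(k−1) tuples, so N_k = 3 + N_{k-1}^2 + N_{k-1}^2.
N_0 = 3
N_1 = 3 + 3^2 + 3^2 = 21
N_2 = 3 + 21^2 + 21^2 = 885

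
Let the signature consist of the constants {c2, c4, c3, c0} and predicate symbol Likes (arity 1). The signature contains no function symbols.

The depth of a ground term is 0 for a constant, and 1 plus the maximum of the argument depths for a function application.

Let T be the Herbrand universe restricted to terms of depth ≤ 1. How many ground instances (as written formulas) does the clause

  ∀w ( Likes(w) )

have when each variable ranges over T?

4

Ground terms of depth ≤ 1:
  With no function symbols every ground term is a constant, so there are exactly 4 ground terms at every depth bound.
  N_0 = 4
  N_1 = 4
  Explicitly: c2, c4, c3, c0.
So there are 4 ground terms available for substitution.
There is 1 variable to instantiate (w),  occurring in at least one literal, so different choices give different ground instances.
Number of ground instances = 4.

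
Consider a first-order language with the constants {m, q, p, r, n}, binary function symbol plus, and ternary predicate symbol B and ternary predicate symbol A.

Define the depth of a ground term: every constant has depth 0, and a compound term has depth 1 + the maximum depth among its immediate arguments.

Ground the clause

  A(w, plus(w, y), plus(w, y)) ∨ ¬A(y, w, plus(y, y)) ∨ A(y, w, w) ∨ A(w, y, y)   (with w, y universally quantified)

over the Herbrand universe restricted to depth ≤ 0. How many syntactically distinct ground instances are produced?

Ground terms of depth ≤ 0:
  Let N_k count ground terms of depth at most k. Each non-constant term of depth ≤ k is some function symbol applied to depth-≤(k−1) arguments, giving N_k = 5 + N_{k-1}^2.
  N_0 = 5
  Explicitly: m, q, p, r, n.
So there are 5 ground terms available for substitution.
There are 2 variables to instantiate (w, y), each occurring in at least one literal, so different choices give different ground instances.
Number of ground instances = 5^2 = 25.

25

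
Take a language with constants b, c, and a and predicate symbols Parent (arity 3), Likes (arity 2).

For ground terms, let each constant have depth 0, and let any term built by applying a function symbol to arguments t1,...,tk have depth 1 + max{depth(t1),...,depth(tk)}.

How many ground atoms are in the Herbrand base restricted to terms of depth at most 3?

36

First count ground terms of depth ≤ 3.
With no function symbols every ground term is a constant, so there are exactly 3 ground terms at every depth bound.
N_0 = 3
N_1 = 3
N_2 = 3
N_3 = 3
Explicitly: b, c, a.
So |H| = 3.
For each predicate symbol, the number of ground atoms is |H| raised to its arity; summing:
  Parent: 3^3 = 27;  Likes: 3^2 = 9
Total ground atoms: 27 + 9 = 36.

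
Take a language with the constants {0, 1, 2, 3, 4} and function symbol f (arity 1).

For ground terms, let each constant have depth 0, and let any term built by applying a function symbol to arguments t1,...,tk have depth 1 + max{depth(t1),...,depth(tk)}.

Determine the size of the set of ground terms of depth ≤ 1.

Write N_k for the number of ground terms of depth ≤ k. A term of depth ≤ k is either a constant or a function symbol applied to arguments of depth ≤ k−1, so N_k = 5 + N_{k-1}.
N_0 = 5
N_1 = 5 + 5 = 10

10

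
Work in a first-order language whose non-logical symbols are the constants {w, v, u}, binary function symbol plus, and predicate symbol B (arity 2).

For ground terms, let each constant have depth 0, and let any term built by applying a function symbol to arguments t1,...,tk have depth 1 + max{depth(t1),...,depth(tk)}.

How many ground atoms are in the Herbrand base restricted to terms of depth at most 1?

144

First count ground terms of depth ≤ 1.
Let N_k count ground terms of depth at most k. Each non-constant term of depth ≤ k is some function symbol applied to depth-≤(k−1) arguments, giving N_k = 3 + N_{k-1}^2.
N_0 = 3
N_1 = 3 + 3^2 = 12
So |H| = 12.
Each predicate of arity r yields |H|^r ground atoms (one per choice of an r-tuple from H):
  B: 12^2 = 144
Total ground atoms: 144.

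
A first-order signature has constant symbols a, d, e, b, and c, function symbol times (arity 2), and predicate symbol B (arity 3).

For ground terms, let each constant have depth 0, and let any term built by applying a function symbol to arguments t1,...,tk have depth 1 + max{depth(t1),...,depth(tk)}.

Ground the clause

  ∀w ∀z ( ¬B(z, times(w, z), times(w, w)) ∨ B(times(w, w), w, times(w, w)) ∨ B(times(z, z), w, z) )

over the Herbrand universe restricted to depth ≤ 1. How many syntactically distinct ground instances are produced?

Ground terms of depth ≤ 1:
  Write N_k for the number of ground terms of depth ≤ k. A term of depth ≤ k is either a constant or a function symbol applied to arguments of depth ≤ k−1, so N_k = 5 + N_{k-1}^2.
  N_0 = 5
  N_1 = 5 + 5^2 = 30
So there are 30 ground terms available for substitution.
Each of w, z ranges independently over the available ground terms, and distinct assignments produce distinct instances.
Number of ground instances = 30^2 = 900.

900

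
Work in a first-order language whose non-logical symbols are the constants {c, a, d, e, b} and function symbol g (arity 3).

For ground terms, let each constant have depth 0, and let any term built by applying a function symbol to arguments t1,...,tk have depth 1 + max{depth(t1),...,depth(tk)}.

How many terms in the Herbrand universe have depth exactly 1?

125

Write N_k for the number of ground terms of depth ≤ k. A term of depth ≤ k is either a constant or a function symbol applied to arguments of depth ≤ k−1, so N_k = 5 + N_{k-1}^3.
N_0 = 5
N_1 = 5 + 5^3 = 130
Terms of depth exactly 1: N_1 − N_0 = 130 − 5 = 125.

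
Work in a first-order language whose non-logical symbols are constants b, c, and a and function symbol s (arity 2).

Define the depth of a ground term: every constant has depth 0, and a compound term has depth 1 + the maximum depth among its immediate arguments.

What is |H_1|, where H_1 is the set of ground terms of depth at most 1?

If N_k denotes the number of depth-≤k ground terms, the 3 constants give N_0 = 3, and each function symbol of arity r contributes N_{k-1}^r new terms at level k: N_k = 3 + N_{k-1}^2.
N_0 = 3
N_1 = 3 + 3^2 = 12
Explicitly: b, c, a, s(b, b), s(b, c), s(b, a), s(c, b), s(c, c), s(c, a), s(a, b), s(a, c), s(a, a).

12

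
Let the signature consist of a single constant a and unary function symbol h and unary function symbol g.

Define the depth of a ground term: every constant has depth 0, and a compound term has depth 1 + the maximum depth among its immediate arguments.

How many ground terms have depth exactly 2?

4

If N_k denotes the number of depth-≤k ground terms, the 1 constant gives N_0 = 1, and each function symbol of arity r contributes N_{k-1}^r new terms at level k: N_k = 1 + N_{k-1} + N_{k-1}.
N_0 = 1
N_1 = 1 + 1 + 1 = 3
N_2 = 1 + 3 + 3 = 7
Terms of depth exactly 2: N_2 − N_1 = 7 − 3 = 4.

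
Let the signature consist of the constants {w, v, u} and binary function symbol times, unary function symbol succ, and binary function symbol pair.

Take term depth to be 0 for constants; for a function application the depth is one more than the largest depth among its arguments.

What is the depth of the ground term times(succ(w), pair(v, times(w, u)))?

depth(succ(w)) = 1 + depth(w) = 1 + 0 = 1
depth(times(w, u)) = 1 + max(0, 0) = 1
depth(pair(v, times(w, u))) = 1 + max(0, 1) = 2
depth(times(succ(w), pair(v, times(w, u)))) = 1 + max(1, 2) = 3

3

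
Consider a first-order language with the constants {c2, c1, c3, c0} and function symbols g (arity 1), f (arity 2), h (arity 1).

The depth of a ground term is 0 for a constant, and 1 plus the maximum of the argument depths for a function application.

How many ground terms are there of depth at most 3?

Let N_k = |{terms of depth ≤ k}|. Then N_0 = 4 and N_k = 4 + N_{k-1} + N_{k-1}^2 + N_{k-1} for k ≥ 1 (one summand per function symbol, arity giving the exponent).
N_0 = 4
N_1 = 4 + 4 + 4^2 + 4 = 28
N_2 = 4 + 28 + 28^2 + 28 = 844
N_3 = 4 + 844 + 844^2 + 844 = 714028

714028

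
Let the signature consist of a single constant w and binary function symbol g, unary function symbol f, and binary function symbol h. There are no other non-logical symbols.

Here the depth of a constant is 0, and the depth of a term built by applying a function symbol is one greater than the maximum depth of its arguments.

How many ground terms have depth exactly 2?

33

If N_k denotes the number of depth-≤k ground terms, the 1 constant gives N_0 = 1, and each function symbol of arity r contributes N_{k-1}^r new terms at level k: N_k = 1 + N_{k-1}^2 + N_{k-1} + N_{k-1}^2.
N_0 = 1
N_1 = 1 + 1^2 + 1 + 1^2 = 4
N_2 = 1 + 4^2 + 4 + 4^2 = 37
Terms of depth exactly 2: N_2 − N_1 = 37 − 4 = 33.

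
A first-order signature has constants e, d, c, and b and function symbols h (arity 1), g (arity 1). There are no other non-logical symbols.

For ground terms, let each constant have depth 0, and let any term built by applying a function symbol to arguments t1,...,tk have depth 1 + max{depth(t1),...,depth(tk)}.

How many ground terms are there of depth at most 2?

Let N_k count ground terms of depth at most k. Each non-constant term of depth ≤ k is some function symbol applied to depth-≤(k−1) arguments, giving N_k = 4 + N_{k-1} + N_{k-1}.
N_0 = 4
N_1 = 4 + 4 + 4 = 12
N_2 = 4 + 12 + 12 = 28

28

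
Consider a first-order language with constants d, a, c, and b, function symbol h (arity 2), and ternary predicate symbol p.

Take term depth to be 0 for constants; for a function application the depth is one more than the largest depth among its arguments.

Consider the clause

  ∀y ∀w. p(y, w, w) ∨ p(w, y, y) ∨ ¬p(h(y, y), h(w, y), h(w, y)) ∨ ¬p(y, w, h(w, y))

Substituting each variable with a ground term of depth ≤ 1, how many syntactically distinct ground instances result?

Ground terms of depth ≤ 1:
  Let N_k = |{terms of depth ≤ k}|. Then N_0 = 4 and N_k = 4 + N_{k-1}^2 for k ≥ 1 (one summand per function symbol, arity giving the exponent).
  N_0 = 4
  N_1 = 4 + 4^2 = 20
So there are 20 ground terms available for substitution.
Each of y, w ranges independently over the available ground terms, and distinct assignments produce distinct instances.
Number of ground instances = 20^2 = 400.

400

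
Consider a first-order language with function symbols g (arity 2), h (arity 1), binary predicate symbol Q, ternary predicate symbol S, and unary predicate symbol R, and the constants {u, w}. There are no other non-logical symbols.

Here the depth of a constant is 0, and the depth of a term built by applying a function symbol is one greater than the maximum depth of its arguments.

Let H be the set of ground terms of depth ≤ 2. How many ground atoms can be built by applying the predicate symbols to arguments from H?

410774

First count ground terms of depth ≤ 2.
Let N_k count ground terms of depth at most k. Each non-constant term of depth ≤ k is some function symbol applied to depth-≤(k−1) arguments, giving N_k = 2 + N_{k-1}^2 + N_{k-1}.
N_0 = 2
N_1 = 2 + 2^2 + 2 = 8
N_2 = 2 + 8^2 + 8 = 74
So |H| = 74.
Each predicate of arity r yields |H|^r ground atoms (one per choice of an r-tuple from H):
  Q: 74^2 = 5476;  S: 74^3 = 405224;  R: 74
Total ground atoms: 5476 + 405224 + 74 = 410774.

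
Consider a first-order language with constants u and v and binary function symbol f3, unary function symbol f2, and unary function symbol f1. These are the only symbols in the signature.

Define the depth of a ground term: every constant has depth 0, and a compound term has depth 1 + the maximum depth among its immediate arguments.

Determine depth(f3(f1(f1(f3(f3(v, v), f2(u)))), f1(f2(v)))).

5

depth(f3(v, v)) = 1 + max(0, 0) = 1
depth(f2(u)) = 1 + depth(u) = 1 + 0 = 1
depth(f3(f3(v, v), f2(u))) = 1 + max(1, 1) = 2
depth(f1(f3(f3(v, v), f2(u)))) = 1 + depth(f3(f3(v, v), f2(u))) = 1 + 2 = 3
depth(f1(f1(f3(f3(v, v), f2(u))))) = 1 + depth(f1(f3(f3(v, v), f2(u)))) = 1 + 3 = 4
depth(f2(v)) = 1 + depth(v) = 1 + 0 = 1
depth(f1(f2(v))) = 1 + depth(f2(v)) = 1 + 1 = 2
depth(f3(f1(f1(f3(f3(v, v), f2(u)))), f1(f2(v)))) = 1 + max(4, 2) = 5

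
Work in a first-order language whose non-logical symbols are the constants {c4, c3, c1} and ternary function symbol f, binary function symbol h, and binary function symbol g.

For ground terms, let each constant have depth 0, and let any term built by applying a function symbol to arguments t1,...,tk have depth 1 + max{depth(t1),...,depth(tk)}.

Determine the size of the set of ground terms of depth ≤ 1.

48

If N_k denotes the number of depth-≤k ground terms, the 3 constants give N_0 = 3, and each function symbol of arity r contributes N_{k-1}^r new terms at level k: N_k = 3 + N_{k-1}^3 + N_{k-1}^2 + N_{k-1}^2.
N_0 = 3
N_1 = 3 + 3^3 + 3^2 + 3^2 = 48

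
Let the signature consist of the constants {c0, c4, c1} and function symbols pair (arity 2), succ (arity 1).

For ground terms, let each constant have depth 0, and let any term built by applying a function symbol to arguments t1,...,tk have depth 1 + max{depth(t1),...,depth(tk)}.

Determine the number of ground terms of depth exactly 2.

228

If N_k denotes the number of depth-≤k ground terms, the 3 constants give N_0 = 3, and each function symbol of arity r contributes N_{k-1}^r new terms at level k: N_k = 3 + N_{k-1}^2 + N_{k-1}.
N_0 = 3
N_1 = 3 + 3^2 + 3 = 15
N_2 = 3 + 15^2 + 15 = 243
Terms of depth exactly 2: N_2 − N_1 = 243 − 15 = 228.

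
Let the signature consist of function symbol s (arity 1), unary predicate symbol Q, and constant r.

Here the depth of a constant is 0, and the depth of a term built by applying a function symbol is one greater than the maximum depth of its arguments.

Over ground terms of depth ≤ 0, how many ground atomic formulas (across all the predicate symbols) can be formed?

1

First count ground terms of depth ≤ 0.
Let N_k count ground terms of depth at most k. Each non-constant term of depth ≤ k is some function symbol applied to depth-≤(k−1) arguments, giving N_k = 1 + N_{k-1}.
N_0 = 1
So |H| = 1.
Each predicate of arity r yields |H|^r ground atoms (one per choice of an r-tuple from H):
  Q: 1
Total ground atoms: 1.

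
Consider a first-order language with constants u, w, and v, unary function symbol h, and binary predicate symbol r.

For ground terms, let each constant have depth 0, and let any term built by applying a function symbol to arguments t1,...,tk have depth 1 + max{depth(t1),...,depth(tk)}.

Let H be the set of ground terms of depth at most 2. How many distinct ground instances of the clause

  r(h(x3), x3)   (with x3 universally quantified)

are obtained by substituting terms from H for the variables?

Ground terms of depth ≤ 2:
  Let N_k = |{terms of depth ≤ k}|. Then N_0 = 3 and N_k = 3 + N_{k-1} for k ≥ 1 (one summand per function symbol, arity giving the exponent).
  N_0 = 3
  N_1 = 3 + 3 = 6
  N_2 = 3 + 6 = 9
So there are 9 ground terms available for substitution.
There is 1 variable to instantiate (x3),  occurring in at least one literal, so different choices give different ground instances.
Number of ground instances = 9.

9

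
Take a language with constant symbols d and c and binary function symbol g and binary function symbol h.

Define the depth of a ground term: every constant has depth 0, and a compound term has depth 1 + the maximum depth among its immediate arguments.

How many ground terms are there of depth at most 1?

10

Let N_k = |{terms of depth ≤ k}|. Then N_0 = 2 and N_k = 2 + N_{k-1}^2 + N_{k-1}^2 for k ≥ 1 (one summand per function symbol, arity giving the exponent).
N_0 = 2
N_1 = 2 + 2^2 + 2^2 = 10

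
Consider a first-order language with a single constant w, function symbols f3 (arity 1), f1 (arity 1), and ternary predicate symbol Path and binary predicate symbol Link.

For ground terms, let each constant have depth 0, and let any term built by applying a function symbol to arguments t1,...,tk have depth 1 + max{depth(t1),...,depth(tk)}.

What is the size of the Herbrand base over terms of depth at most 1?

First count ground terms of depth ≤ 1.
If N_k denotes the number of depth-≤k ground terms, the 1 constant gives N_0 = 1, and each function symbol of arity r contributes N_{k-1}^r new terms at level k: N_k = 1 + N_{k-1} + N_{k-1}.
N_0 = 1
N_1 = 1 + 1 + 1 = 3
So |H| = 3.
For each predicate symbol, the number of ground atoms is |H| raised to its arity; summing:
  Path: 3^3 = 27;  Link: 3^2 = 9
Total ground atoms: 27 + 9 = 36.

36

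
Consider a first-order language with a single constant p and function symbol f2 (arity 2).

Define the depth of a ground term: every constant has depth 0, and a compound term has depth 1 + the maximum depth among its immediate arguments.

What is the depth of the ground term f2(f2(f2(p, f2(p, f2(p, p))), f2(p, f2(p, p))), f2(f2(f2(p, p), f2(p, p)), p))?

depth(f2(p, p)) = 1 + max(0, 0) = 1
depth(f2(p, f2(p, p))) = 1 + max(0, 1) = 2
depth(f2(p, f2(p, f2(p, p)))) = 1 + max(0, 2) = 3
depth(f2(f2(p, f2(p, f2(p, p))), f2(p, f2(p, p)))) = 1 + max(3, 2) = 4
depth(f2(f2(p, p), f2(p, p))) = 1 + max(1, 1) = 2
depth(f2(f2(f2(p, p), f2(p, p)), p)) = 1 + max(2, 0) = 3
depth(f2(f2(f2(p, f2(p, f2(p, p))), f2(p, f2(p, p))), f2(f2(f2(p, p), f2(p, p)), p))) = 1 + max(4, 3) = 5

5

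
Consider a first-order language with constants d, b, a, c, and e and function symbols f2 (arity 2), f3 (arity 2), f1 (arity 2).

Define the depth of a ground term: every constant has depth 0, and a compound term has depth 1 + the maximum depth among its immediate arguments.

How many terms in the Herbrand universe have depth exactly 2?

19125

Write N_k for the number of ground terms of depth ≤ k. A term of depth ≤ k is either a constant or a function symbol applied to arguments of depth ≤ k−1, so N_k = 5 + N_{k-1}^2 + N_{k-1}^2 + N_{k-1}^2.
N_0 = 5
N_1 = 5 + 5^2 + 5^2 + 5^2 = 80
N_2 = 5 + 80^2 + 80^2 + 80^2 = 19205
Terms of depth exactly 2: N_2 − N_1 = 19205 − 80 = 19125.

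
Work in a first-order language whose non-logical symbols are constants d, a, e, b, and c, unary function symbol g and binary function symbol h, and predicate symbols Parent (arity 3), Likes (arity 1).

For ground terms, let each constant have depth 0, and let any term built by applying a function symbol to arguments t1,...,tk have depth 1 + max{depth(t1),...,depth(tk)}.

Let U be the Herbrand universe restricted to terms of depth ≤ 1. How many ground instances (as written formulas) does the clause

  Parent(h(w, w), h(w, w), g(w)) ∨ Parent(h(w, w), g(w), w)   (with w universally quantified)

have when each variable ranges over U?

35

Ground terms of depth ≤ 1:
  Count level by level. With function symbols g/1, h/2, the terms of depth ≤ k are the 5 constants together with each function applied to depth-≤(k−1) tuples, so N_k = 5 + N_{k-1} + N_{k-1}^2.
  N_0 = 5
  N_1 = 5 + 5 + 5^2 = 35
So there are 35 ground terms available for substitution.
The body mentions the single quantified variable w; since ground terms form a free algebra, no two substitutions collapse to the same formula.
Number of ground instances = 35.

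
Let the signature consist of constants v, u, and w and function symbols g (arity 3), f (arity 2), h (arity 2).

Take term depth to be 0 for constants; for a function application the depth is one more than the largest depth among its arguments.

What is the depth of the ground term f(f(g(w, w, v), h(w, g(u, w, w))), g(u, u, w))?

4

depth(g(w, w, v)) = 1 + max(0, 0, 0) = 1
depth(g(u, w, w)) = 1 + max(0, 0, 0) = 1
depth(h(w, g(u, w, w))) = 1 + max(0, 1) = 2
depth(f(g(w, w, v), h(w, g(u, w, w)))) = 1 + max(1, 2) = 3
depth(g(u, u, w)) = 1 + max(0, 0, 0) = 1
depth(f(f(g(w, w, v), h(w, g(u, w, w))), g(u, u, w))) = 1 + max(3, 1) = 4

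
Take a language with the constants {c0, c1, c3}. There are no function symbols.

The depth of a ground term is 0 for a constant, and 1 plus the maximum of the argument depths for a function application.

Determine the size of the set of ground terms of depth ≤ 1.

With no function symbols every ground term is a constant, so there are exactly 3 ground terms at every depth bound.
N_0 = 3
N_1 = 3
Explicitly: c0, c1, c3.

3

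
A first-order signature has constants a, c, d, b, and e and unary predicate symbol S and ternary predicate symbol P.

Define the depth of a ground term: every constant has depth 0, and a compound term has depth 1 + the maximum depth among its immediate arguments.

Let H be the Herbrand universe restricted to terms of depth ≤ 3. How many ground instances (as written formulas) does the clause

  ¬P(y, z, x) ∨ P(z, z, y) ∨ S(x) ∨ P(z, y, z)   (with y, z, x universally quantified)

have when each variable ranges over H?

Ground terms of depth ≤ 3:
  With no function symbols every ground term is a constant, so there are exactly 5 ground terms at every depth bound.
  N_0 = 5
  N_1 = 5
  N_2 = 5
  N_3 = 5
  Explicitly: a, c, d, b, e.
So there are 5 ground terms available for substitution.
Each of y, z, x ranges independently over the available ground terms, and distinct assignments produce distinct instances.
Number of ground instances = 5^3 = 125.

125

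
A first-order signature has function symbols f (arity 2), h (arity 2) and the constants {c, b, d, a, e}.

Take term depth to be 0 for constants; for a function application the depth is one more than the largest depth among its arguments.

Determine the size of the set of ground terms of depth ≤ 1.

55

Write N_k for the number of ground terms of depth ≤ k. A term of depth ≤ k is either a constant or a function symbol applied to arguments of depth ≤ k−1, so N_k = 5 + N_{k-1}^2 + N_{k-1}^2.
N_0 = 5
N_1 = 5 + 5^2 + 5^2 = 55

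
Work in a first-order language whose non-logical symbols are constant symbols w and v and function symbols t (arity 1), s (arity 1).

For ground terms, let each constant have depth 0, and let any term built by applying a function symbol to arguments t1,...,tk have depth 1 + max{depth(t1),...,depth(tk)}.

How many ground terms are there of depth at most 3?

Write N_k for the number of ground terms of depth ≤ k. A term of depth ≤ k is either a constant or a function symbol applied to arguments of depth ≤ k−1, so N_k = 2 + N_{k-1} + N_{k-1}.
N_0 = 2
N_1 = 2 + 2 + 2 = 6
N_2 = 2 + 6 + 6 = 14
N_3 = 2 + 14 + 14 = 30

30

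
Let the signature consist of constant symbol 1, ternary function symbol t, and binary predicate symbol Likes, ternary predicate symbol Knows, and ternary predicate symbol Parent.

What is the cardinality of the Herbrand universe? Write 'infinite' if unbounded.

infinite

The signature has at least one function symbol (t, arity 3) and at least one constant (1).
Iterating t gives infinitely many distinct ground terms: 1, t(1, 1, 1), t(t(1, 1, 1), t(1, 1, 1), t(1, 1, 1)), ...
So the Herbrand universe is infinite.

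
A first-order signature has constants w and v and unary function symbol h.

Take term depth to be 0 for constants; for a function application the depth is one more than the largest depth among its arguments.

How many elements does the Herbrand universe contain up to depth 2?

Write N_k for the number of ground terms of depth ≤ k. A term of depth ≤ k is either a constant or a function symbol applied to arguments of depth ≤ k−1, so N_k = 2 + N_{k-1}.
N_0 = 2
N_1 = 2 + 2 = 4
N_2 = 2 + 4 = 6
Explicitly: w, v, h(w), h(v), h(h(w)), h(h(v)).

6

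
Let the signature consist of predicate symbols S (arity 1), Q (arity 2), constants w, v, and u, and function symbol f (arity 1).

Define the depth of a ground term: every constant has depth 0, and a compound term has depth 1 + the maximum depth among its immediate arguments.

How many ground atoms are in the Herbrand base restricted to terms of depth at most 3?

156

First count ground terms of depth ≤ 3.
Let N_k count ground terms of depth at most k. Each non-constant term of depth ≤ k is some function symbol applied to depth-≤(k−1) arguments, giving N_k = 3 + N_{k-1}.
N_0 = 3
N_1 = 3 + 3 = 6
N_2 = 3 + 6 = 9
N_3 = 3 + 9 = 12
So |H| = 12.
A ground atom is a predicate applied to a tuple of terms from H, so the count is the sum over predicates of |H|^arity:
  S: 12;  Q: 12^2 = 144
Total ground atoms: 12 + 144 = 156.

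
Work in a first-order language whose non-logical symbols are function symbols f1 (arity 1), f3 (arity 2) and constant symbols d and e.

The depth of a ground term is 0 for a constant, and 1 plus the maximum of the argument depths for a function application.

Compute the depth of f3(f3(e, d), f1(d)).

depth(f3(e, d)) = 1 + max(0, 0) = 1
depth(f1(d)) = 1 + depth(d) = 1 + 0 = 1
depth(f3(f3(e, d), f1(d))) = 1 + max(1, 1) = 2

2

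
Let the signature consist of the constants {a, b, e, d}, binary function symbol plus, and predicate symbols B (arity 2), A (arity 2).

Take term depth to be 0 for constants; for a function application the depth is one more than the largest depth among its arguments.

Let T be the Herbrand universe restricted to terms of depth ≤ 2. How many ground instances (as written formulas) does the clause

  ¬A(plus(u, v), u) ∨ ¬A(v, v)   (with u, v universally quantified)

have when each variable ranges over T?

Ground terms of depth ≤ 2:
  If N_k denotes the number of depth-≤k ground terms, the 4 constants give N_0 = 4, and each function symbol of arity r contributes N_{k-1}^r new terms at level k: N_k = 4 + N_{k-1}^2.
  N_0 = 4
  N_1 = 4 + 4^2 = 20
  N_2 = 4 + 20^2 = 404
So there are 404 ground terms available for substitution.
Each of u, v ranges independently over the available ground terms, and distinct assignments produce distinct instances.
Number of ground instances = 404^2 = 163216.

163216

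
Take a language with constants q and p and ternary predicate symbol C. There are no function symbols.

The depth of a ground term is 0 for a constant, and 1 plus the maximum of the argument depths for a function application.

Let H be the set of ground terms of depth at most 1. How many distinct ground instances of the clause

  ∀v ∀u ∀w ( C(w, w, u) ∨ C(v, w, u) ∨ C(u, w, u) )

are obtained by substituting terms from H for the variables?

8

Ground terms of depth ≤ 1:
  With no function symbols every ground term is a constant, so there are exactly 2 ground terms at every depth bound.
  N_0 = 2
  N_1 = 2
  Explicitly: q, p.
So there are 2 ground terms available for substitution.
There are 3 variables to instantiate (v, u, w), each occurring in at least one literal, so different choices give different ground instances.
Number of ground instances = 2^3 = 8.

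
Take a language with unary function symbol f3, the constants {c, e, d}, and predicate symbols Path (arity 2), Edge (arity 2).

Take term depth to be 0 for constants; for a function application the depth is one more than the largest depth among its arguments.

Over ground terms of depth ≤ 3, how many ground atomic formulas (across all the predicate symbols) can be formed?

288

First count ground terms of depth ≤ 3.
Let N_k count ground terms of depth at most k. Each non-constant term of depth ≤ k is some function symbol applied to depth-≤(k−1) arguments, giving N_k = 3 + N_{k-1}.
N_0 = 3
N_1 = 3 + 3 = 6
N_2 = 3 + 6 = 9
N_3 = 3 + 9 = 12
Explicitly: c, e, d, f3(c), f3(e), f3(d), f3(f3(c)), f3(f3(e)), f3(f3(d)), f3(f3(f3(c))), f3(f3(f3(e))), f3(f3(f3(d))).
So |H| = 12.
A ground atom is a predicate applied to a tuple of terms from H, so the count is the sum over predicates of |H|^arity:
  Path: 12^2 = 144;  Edge: 12^2 = 144
Total ground atoms: 144 + 144 = 288.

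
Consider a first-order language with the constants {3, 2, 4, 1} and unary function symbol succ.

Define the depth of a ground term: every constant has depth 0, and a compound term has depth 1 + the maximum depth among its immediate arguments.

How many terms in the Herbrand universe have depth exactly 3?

Write N_k for the number of ground terms of depth ≤ k. A term of depth ≤ k is either a constant or a function symbol applied to arguments of depth ≤ k−1, so N_k = 4 + N_{k-1}.
N_0 = 4
N_1 = 4 + 4 = 8
N_2 = 4 + 8 = 12
N_3 = 4 + 12 = 16
Terms of depth exactly 3: N_3 − N_2 = 16 − 12 = 4.

4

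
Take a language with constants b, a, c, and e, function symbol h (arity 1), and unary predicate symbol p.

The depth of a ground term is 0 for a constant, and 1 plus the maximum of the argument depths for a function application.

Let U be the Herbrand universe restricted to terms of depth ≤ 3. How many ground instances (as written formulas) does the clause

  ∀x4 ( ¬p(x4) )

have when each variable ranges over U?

Ground terms of depth ≤ 3:
  Let N_k = |{terms of depth ≤ k}|. Then N_0 = 4 and N_k = 4 + N_{k-1} for k ≥ 1 (one summand per function symbol, arity giving the exponent).
  N_0 = 4
  N_1 = 4 + 4 = 8
  N_2 = 4 + 8 = 12
  N_3 = 4 + 12 = 16
So there are 16 ground terms available for substitution.
There is 1 variable to instantiate (x4),  occurring in at least one literal, so different choices give different ground instances.
Number of ground instances = 16.

16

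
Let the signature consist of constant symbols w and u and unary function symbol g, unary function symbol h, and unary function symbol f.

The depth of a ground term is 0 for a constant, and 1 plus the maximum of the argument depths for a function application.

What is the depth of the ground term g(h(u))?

depth(h(u)) = 1 + depth(u) = 1 + 0 = 1
depth(g(h(u))) = 1 + depth(h(u)) = 1 + 1 = 2

2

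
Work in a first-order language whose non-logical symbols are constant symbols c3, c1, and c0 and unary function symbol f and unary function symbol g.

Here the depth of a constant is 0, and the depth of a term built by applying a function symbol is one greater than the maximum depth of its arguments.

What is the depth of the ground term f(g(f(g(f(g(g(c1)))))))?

7

depth(g(c1)) = 1 + depth(c1) = 1 + 0 = 1
depth(g(g(c1))) = 1 + depth(g(c1)) = 1 + 1 = 2
depth(f(g(g(c1)))) = 1 + depth(g(g(c1))) = 1 + 2 = 3
depth(g(f(g(g(c1))))) = 1 + depth(f(g(g(c1)))) = 1 + 3 = 4
depth(f(g(f(g(g(c1)))))) = 1 + depth(g(f(g(g(c1))))) = 1 + 4 = 5
depth(g(f(g(f(g(g(c1))))))) = 1 + depth(f(g(f(g(g(c1)))))) = 1 + 5 = 6
depth(f(g(f(g(f(g(g(c1)))))))) = 1 + depth(g(f(g(f(g(g(c1))))))) = 1 + 6 = 7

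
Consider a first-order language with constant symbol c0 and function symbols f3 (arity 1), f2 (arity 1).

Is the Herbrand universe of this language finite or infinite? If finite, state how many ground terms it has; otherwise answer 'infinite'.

The signature has at least one function symbol (f3, arity 1) and at least one constant (c0).
Iterating f3 gives infinitely many distinct ground terms: c0, f3(c0), f3(f3(c0)), ...
So the Herbrand universe is infinite.

infinite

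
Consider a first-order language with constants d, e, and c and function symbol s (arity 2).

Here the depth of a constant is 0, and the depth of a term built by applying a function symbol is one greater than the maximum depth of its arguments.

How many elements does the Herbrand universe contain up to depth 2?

147

Write N_k for the number of ground terms of depth ≤ k. A term of depth ≤ k is either a constant or a function symbol applied to arguments of depth ≤ k−1, so N_k = 3 + N_{k-1}^2.
N_0 = 3
N_1 = 3 + 3^2 = 12
N_2 = 3 + 12^2 = 147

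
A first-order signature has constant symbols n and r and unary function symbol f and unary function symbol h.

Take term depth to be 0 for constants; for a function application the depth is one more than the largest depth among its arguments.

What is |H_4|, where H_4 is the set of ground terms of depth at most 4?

62

Let N_k count ground terms of depth at most k. Each non-constant term of depth ≤ k is some function symbol applied to depth-≤(k−1) arguments, giving N_k = 2 + N_{k-1} + N_{k-1}.
N_0 = 2
N_1 = 2 + 2 + 2 = 6
N_2 = 2 + 6 + 6 = 14
N_3 = 2 + 14 + 14 = 30
N_4 = 2 + 30 + 30 = 62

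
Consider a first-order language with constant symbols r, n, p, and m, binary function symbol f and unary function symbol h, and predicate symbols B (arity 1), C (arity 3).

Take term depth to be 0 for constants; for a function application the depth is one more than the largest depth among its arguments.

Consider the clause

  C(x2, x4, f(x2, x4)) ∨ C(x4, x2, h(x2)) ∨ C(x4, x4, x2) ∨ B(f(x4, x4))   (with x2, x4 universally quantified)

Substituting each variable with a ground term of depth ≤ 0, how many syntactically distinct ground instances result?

Ground terms of depth ≤ 0:
  If N_k denotes the number of depth-≤k ground terms, the 4 constants give N_0 = 4, and each function symbol of arity r contributes N_{k-1}^r new terms at level k: N_k = 4 + N_{k-1}^2 + N_{k-1}.
  N_0 = 4
So there are 4 ground terms available for substitution.
Each of x2, x4 ranges independently over the available ground terms, and distinct assignments produce distinct instances.
Number of ground instances = 4^2 = 16.

16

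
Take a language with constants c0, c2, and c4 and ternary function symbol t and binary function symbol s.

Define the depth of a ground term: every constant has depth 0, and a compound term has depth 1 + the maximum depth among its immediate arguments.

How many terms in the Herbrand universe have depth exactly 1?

36

Write N_k for the number of ground terms of depth ≤ k. A term of depth ≤ k is either a constant or a function symbol applied to arguments of depth ≤ k−1, so N_k = 3 + N_{k-1}^3 + N_{k-1}^2.
N_0 = 3
N_1 = 3 + 3^3 + 3^2 = 39
Terms of depth exactly 1: N_1 − N_0 = 39 − 3 = 36.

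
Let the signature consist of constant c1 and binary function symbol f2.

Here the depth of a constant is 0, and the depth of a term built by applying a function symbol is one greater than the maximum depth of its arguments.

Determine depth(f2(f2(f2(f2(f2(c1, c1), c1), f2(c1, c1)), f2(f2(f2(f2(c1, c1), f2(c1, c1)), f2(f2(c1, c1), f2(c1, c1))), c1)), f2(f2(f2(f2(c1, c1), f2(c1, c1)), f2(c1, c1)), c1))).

depth(f2(c1, c1)) = 1 + max(0, 0) = 1
depth(f2(f2(c1, c1), c1)) = 1 + max(1, 0) = 2
depth(f2(f2(f2(c1, c1), c1), f2(c1, c1))) = 1 + max(2, 1) = 3
depth(f2(f2(c1, c1), f2(c1, c1))) = 1 + max(1, 1) = 2
depth(f2(f2(f2(c1, c1), f2(c1, c1)), f2(f2(c1, c1), f2(c1, c1)))) = 1 + max(2, 2) = 3
depth(f2(f2(f2(f2(c1, c1), f2(c1, c1)), f2(f2(c1, c1), f2(c1, c1))), c1)) = 1 + max(3, 0) = 4
depth(f2(f2(f2(f2(c1, c1), c1), f2(c1, c1)), f2(f2(f2(f2(c1, c1), f2(c1, c1)), f2(f2(c1, c1), f2(c1, c1))), c1))) = 1 + max(3, 4) = 5
depth(f2(f2(f2(c1, c1), f2(c1, c1)), f2(c1, c1))) = 1 + max(2, 1) = 3
depth(f2(f2(f2(f2(c1, c1), f2(c1, c1)), f2(c1, c1)), c1)) = 1 + max(3, 0) = 4
depth(f2(f2(f2(f2(f2(c1, c1), c1), f2(c1, c1)), f2(f2(f2(f2(c1, c1), f2(c1, c1)), f2(f2(c1, c1), f2(c1, c1))), c1)), f2(f2(f2(f2(c1, c1), f2(c1, c1)), f2(c1, c1)), c1))) = 1 + max(5, 4) = 6

6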